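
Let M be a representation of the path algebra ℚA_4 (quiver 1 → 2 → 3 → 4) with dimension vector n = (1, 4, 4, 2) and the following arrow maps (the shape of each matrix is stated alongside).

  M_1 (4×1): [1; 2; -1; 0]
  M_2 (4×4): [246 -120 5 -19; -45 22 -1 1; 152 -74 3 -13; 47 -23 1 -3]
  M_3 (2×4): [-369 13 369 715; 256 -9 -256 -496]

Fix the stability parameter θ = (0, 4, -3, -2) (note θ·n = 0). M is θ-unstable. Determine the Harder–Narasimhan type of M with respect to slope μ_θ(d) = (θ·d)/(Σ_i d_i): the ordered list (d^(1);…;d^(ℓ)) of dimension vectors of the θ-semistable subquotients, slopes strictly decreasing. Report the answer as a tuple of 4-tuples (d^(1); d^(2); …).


Barcode: M ≅ I[1,3], I[2,2], I[2,4]^2, I[3,3]. HN layers by μ_θ (5 steps, strictly decreasing):
  μ^(1)=4; μ^(2)=1/2; μ^(3)=0; μ^(4)=-1/3; μ^(5)=-3

((0, 1, 0, 0); (0, 1, 1, 0); (1, 0, 0, 0); (0, 2, 2, 2); (0, 0, 1, 0))


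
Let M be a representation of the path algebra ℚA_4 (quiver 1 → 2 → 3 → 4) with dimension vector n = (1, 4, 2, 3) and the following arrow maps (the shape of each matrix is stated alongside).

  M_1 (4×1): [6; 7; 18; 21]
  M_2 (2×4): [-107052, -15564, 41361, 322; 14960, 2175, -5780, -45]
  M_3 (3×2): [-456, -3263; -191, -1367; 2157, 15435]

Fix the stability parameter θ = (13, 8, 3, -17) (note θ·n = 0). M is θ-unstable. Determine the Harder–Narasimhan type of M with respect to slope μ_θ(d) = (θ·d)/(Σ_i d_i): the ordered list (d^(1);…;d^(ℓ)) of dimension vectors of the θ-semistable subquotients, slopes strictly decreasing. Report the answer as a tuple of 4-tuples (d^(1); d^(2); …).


Interval decomposition of M: I[1,2], I[2,2], I[2,4]^2, I[4,4].
HN type (ℓ=4): μ^(1)=21/2; μ^(2)=8; μ^(3)=-2; μ^(4)=-17

((1, 1, 0, 0); (0, 1, 0, 0); (0, 2, 2, 2); (0, 0, 0, 1))


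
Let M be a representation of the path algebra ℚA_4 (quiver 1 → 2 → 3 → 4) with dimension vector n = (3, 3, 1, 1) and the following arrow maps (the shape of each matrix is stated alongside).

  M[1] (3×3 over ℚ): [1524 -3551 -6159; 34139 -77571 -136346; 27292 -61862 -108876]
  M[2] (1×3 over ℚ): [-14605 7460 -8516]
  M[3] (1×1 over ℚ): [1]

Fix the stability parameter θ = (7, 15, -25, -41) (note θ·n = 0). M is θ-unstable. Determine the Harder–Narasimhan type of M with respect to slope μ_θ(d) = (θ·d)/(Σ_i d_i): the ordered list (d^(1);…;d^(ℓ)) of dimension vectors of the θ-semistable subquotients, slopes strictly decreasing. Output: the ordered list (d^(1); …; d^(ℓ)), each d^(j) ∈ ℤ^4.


Via rank(M_{q-1}∘⋯∘M_p): M ≅ I[1,2]^2, I[1,4].
μ_θ-semistable layers: μ^(1)=15; μ^(2)=7; μ^(3)=-11

((0, 2, 0, 0); (2, 0, 0, 0); (1, 1, 1, 1))


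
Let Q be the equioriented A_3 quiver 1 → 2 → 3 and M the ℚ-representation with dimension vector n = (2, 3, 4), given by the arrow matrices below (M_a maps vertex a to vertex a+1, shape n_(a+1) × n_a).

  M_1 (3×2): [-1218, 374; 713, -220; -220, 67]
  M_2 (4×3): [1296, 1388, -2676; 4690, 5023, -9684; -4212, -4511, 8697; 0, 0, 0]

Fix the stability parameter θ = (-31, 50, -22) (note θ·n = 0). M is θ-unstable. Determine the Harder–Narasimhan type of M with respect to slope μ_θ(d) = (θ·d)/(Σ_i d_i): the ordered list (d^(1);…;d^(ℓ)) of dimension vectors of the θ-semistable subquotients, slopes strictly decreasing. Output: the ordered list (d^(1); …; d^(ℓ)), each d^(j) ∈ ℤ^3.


Interval decomposition of M: I[1,3]^2, I[2,2], I[3,3]^2.
HN type (ℓ=4): μ^(1)=50; μ^(2)=14; μ^(3)=-22; μ^(4)=-31

((0, 1, 0); (0, 2, 2); (0, 0, 2); (2, 0, 0))


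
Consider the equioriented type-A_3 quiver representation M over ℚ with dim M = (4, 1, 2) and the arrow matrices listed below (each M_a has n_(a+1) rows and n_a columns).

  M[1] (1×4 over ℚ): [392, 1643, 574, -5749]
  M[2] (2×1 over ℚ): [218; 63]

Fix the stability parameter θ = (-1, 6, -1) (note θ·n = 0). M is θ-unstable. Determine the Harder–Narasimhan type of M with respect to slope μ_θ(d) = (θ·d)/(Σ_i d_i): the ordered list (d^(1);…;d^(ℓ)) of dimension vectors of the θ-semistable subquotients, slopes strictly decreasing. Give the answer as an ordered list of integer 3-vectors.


Interval decomposition of M: I[1,1]^3, I[1,3], I[3,3].
HN type (ℓ=2): μ^(1)=5/2; μ^(2)=-1

((0, 1, 1); (4, 0, 1))


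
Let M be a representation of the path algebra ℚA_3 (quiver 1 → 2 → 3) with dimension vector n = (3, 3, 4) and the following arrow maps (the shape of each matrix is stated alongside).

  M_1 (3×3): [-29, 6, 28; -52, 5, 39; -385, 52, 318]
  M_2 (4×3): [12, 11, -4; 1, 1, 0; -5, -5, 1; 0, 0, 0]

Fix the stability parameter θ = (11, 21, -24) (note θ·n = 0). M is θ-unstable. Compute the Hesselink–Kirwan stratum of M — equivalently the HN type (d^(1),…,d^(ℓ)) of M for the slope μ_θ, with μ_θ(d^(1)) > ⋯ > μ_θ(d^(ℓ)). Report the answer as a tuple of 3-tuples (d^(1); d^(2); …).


Interval decomposition of M: I[1,3]^3, I[3,3].
HN type (ℓ=2): μ^(1)=8/3; μ^(2)=-24

((3, 3, 3); (0, 0, 1))


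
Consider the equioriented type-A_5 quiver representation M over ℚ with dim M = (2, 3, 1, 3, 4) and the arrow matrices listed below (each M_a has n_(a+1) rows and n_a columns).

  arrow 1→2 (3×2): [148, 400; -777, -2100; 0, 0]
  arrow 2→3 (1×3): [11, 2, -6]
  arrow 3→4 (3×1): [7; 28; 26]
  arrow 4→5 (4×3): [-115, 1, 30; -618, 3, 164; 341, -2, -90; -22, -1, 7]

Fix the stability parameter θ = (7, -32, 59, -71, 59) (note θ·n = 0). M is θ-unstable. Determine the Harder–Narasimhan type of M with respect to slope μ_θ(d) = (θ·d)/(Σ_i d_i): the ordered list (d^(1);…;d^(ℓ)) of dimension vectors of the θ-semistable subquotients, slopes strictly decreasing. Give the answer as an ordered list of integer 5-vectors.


Via rank(M_{q-1}∘⋯∘M_p): M ≅ I[1,1], I[1,5], I[2,2]^2, I[4,5]^2, I[5,5].
μ_θ-semistable layers: μ^(1)=59; μ^(2)=7; μ^(3)=-6; μ^(4)=-25/2; μ^(5)=-32; μ^(6)=-71

((0, 0, 0, 0, 4); (1, 0, 0, 0, 0); (0, 0, 1, 1, 0); (1, 1, 0, 0, 0); (0, 2, 0, 0, 0); (0, 0, 0, 2, 0))


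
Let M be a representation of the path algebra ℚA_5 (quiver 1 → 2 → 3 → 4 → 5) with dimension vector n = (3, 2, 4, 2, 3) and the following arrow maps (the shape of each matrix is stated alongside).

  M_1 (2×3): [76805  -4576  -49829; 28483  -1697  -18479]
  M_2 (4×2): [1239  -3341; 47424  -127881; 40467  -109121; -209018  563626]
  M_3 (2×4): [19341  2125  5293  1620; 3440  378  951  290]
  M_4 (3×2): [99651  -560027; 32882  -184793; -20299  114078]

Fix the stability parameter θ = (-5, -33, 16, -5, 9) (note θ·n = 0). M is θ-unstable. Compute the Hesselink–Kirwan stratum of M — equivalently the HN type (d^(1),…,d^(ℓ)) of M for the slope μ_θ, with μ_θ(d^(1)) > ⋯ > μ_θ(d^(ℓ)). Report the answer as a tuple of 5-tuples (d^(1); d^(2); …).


Via rank(M_{q-1}∘⋯∘M_p): M ≅ I[1,1], I[1,5]^2, I[3,3]^2, I[5,5].
μ_θ-semistable layers: μ^(1)=16; μ^(2)=9; μ^(3)=11/2; μ^(4)=-5; μ^(5)=-19

((0, 0, 2, 0, 0); (0, 0, 0, 0, 3); (0, 0, 2, 2, 0); (1, 0, 0, 0, 0); (2, 2, 0, 0, 0))


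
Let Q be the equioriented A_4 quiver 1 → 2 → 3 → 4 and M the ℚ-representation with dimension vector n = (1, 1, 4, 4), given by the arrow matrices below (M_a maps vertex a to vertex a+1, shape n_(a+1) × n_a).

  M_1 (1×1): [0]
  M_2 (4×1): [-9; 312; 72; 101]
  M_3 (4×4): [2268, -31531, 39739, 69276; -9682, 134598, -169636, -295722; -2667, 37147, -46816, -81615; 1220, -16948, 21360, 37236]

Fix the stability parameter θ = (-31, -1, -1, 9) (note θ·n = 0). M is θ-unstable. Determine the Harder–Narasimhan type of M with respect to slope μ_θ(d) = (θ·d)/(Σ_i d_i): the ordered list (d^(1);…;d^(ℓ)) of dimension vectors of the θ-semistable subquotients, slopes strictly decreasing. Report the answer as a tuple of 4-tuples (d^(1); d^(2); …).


Interval decomposition of M: I[1,1], I[2,3], I[3,3], I[3,4]^2, I[4,4]^2.
HN type (ℓ=3): μ^(1)=9; μ^(2)=-1; μ^(3)=-31

((0, 0, 0, 4); (0, 1, 4, 0); (1, 0, 0, 0))


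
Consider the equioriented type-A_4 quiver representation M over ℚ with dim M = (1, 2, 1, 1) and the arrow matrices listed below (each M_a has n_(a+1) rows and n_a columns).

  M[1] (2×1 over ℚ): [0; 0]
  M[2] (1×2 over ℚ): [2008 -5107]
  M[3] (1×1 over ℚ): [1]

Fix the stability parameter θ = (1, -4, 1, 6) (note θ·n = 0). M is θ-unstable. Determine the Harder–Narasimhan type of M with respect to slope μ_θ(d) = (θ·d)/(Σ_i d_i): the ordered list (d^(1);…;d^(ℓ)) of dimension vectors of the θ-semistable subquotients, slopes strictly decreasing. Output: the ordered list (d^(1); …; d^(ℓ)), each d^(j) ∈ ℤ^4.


Interval decomposition of M: I[1,1], I[2,2], I[2,4].
HN type (ℓ=3): μ^(1)=6; μ^(2)=1; μ^(3)=-4

((0, 0, 0, 1); (1, 0, 1, 0); (0, 2, 0, 0))


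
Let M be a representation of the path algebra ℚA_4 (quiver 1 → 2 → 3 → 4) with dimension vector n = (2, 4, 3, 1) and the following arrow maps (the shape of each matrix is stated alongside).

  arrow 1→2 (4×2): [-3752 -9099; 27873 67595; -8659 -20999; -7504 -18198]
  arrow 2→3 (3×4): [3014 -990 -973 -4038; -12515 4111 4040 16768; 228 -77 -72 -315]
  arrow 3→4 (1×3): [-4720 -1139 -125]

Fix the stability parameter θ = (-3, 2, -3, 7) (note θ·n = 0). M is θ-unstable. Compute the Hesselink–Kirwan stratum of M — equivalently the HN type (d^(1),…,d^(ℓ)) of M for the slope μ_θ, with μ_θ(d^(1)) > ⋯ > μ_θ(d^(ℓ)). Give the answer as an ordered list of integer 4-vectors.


Via rank(M_{q-1}∘⋯∘M_p): M ≅ I[1,3], I[1,4], I[2,2], I[2,3].
μ_θ-semistable layers: μ^(1)=7; μ^(2)=2; μ^(3)=-1/2; μ^(4)=-3

((0, 0, 0, 1); (0, 1, 0, 0); (0, 3, 3, 0); (2, 0, 0, 0))


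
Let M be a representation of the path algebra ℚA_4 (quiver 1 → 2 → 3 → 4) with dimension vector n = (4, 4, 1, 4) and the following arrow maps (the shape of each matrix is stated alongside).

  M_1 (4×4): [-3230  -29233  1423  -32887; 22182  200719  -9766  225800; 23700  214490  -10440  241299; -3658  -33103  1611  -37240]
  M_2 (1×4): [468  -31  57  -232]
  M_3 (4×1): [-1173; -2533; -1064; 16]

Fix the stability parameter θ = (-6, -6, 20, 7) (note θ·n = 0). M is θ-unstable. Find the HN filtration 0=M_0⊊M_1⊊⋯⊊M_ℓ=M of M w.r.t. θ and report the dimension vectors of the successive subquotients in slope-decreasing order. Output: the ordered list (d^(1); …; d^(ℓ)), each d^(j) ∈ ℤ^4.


Via rank(M_{q-1}∘⋯∘M_p): M ≅ I[1,1], I[1,2]^2, I[1,4], I[2,2], I[4,4]^3.
μ_θ-semistable layers: μ^(1)=27/2; μ^(2)=7; μ^(3)=-6

((0, 0, 1, 1); (0, 0, 0, 3); (4, 4, 0, 0))


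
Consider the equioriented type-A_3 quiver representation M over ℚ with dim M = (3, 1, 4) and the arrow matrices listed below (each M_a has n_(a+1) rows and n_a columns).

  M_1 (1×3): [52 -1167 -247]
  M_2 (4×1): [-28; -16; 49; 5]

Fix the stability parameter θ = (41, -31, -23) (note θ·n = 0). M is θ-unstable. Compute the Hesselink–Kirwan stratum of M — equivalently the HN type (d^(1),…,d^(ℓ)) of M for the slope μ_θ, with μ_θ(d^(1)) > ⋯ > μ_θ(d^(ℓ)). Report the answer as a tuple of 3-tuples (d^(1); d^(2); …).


Barcode: M ≅ I[1,1]^2, I[1,3], I[3,3]^3. HN layers by μ_θ (3 steps, strictly decreasing):
  μ^(1)=41; μ^(2)=-13/3; μ^(3)=-23

((2, 0, 0); (1, 1, 1); (0, 0, 3))


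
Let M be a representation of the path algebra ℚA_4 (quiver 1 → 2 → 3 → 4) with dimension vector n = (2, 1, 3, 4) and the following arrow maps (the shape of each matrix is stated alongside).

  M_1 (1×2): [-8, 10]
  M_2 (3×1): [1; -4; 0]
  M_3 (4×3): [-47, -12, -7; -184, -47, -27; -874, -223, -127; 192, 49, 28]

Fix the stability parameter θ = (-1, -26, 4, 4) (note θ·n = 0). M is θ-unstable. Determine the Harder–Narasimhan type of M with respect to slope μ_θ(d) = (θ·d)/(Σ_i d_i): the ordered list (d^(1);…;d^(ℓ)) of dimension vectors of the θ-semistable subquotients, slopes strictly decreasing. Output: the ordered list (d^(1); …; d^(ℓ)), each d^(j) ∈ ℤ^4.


Barcode: M ≅ I[1,1], I[1,4], I[3,4]^2, I[4,4]. HN layers by μ_θ (3 steps, strictly decreasing):
  μ^(1)=4; μ^(2)=-1; μ^(3)=-27/2

((0, 0, 3, 4); (1, 0, 0, 0); (1, 1, 0, 0))


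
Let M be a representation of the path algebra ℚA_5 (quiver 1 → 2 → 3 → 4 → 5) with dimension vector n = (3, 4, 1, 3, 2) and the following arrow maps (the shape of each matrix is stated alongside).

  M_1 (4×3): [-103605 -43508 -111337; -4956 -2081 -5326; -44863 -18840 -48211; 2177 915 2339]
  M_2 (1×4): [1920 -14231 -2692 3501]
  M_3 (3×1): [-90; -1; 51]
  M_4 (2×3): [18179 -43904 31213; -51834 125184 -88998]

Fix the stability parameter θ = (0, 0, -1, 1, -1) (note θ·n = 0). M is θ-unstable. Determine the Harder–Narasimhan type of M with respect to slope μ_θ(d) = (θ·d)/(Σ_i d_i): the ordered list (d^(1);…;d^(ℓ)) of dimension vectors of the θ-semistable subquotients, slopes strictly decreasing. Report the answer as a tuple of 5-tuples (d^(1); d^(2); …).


Interval decomposition of M: I[1,1], I[1,2], I[1,5], I[2,2]^2, I[4,4]^2, I[5,5].
HN type (ℓ=4): μ^(1)=1; μ^(2)=0; μ^(3)=-1/3; μ^(4)=-1

((0, 0, 0, 2, 0); (2, 3, 0, 1, 1); (1, 1, 1, 0, 0); (0, 0, 0, 0, 1))


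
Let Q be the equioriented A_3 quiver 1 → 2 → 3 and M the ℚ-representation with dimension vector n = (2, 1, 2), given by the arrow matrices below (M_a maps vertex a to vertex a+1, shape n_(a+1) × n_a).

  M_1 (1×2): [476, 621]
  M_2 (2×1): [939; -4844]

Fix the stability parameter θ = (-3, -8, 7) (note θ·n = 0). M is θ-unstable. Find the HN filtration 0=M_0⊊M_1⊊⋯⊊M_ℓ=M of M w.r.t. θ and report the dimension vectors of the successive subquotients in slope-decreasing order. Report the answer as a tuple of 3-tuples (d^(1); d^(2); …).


Interval decomposition of M: I[1,1], I[1,3], I[3,3].
HN type (ℓ=3): μ^(1)=7; μ^(2)=-3; μ^(3)=-11/2

((0, 0, 2); (1, 0, 0); (1, 1, 0))


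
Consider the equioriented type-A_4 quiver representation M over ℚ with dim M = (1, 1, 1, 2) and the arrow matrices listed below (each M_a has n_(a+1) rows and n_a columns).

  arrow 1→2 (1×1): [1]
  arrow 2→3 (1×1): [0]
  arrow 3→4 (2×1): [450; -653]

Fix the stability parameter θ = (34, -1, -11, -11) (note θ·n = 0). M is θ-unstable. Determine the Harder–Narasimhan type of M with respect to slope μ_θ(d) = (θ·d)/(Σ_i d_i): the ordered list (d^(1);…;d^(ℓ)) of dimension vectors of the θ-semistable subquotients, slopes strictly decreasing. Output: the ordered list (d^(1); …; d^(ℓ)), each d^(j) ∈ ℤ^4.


Via rank(M_{q-1}∘⋯∘M_p): M ≅ I[1,2], I[3,4], I[4,4].
μ_θ-semistable layers: μ^(1)=33/2; μ^(2)=-11

((1, 1, 0, 0); (0, 0, 1, 2))


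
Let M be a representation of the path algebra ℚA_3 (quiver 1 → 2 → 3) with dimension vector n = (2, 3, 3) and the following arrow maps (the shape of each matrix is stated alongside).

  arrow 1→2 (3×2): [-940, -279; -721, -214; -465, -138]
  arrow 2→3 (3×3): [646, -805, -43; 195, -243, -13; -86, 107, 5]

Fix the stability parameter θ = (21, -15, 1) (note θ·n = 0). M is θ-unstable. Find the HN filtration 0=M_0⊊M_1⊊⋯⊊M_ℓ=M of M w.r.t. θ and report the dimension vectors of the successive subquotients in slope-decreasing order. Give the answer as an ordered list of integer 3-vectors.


Via rank(M_{q-1}∘⋯∘M_p): M ≅ I[1,2], I[1,3], I[2,3], I[3,3].
μ_θ-semistable layers: μ^(1)=3; μ^(2)=7/3; μ^(3)=1; μ^(4)=-15

((1, 1, 0); (1, 1, 1); (0, 0, 2); (0, 1, 0))


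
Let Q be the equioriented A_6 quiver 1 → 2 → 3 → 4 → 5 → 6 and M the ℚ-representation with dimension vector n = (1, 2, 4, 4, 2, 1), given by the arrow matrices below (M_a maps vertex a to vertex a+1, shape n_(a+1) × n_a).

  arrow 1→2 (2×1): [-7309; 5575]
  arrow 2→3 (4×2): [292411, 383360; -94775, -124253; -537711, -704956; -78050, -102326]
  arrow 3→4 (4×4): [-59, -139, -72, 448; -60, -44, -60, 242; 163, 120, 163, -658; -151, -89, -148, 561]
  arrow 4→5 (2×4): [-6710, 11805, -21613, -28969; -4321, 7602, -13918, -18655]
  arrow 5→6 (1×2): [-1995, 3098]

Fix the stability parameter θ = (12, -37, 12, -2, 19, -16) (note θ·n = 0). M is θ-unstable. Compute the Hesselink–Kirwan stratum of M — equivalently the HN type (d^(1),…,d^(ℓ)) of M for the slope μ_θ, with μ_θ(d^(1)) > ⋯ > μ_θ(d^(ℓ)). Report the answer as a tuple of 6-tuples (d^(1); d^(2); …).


Barcode: M ≅ I[1,6], I[2,3], I[3,4], I[3,5], I[4,4]. HN layers by μ_θ (7 steps, strictly decreasing):
  μ^(1)=19; μ^(2)=12; μ^(3)=5; μ^(4)=13/4; μ^(5)=-2; μ^(6)=-25/2; μ^(7)=-37

((0, 0, 0, 0, 1, 0); (0, 0, 1, 0, 0, 0); (0, 0, 2, 2, 0, 0); (0, 0, 1, 1, 1, 1); (0, 0, 0, 1, 0, 0); (1, 1, 0, 0, 0, 0); (0, 1, 0, 0, 0, 0))


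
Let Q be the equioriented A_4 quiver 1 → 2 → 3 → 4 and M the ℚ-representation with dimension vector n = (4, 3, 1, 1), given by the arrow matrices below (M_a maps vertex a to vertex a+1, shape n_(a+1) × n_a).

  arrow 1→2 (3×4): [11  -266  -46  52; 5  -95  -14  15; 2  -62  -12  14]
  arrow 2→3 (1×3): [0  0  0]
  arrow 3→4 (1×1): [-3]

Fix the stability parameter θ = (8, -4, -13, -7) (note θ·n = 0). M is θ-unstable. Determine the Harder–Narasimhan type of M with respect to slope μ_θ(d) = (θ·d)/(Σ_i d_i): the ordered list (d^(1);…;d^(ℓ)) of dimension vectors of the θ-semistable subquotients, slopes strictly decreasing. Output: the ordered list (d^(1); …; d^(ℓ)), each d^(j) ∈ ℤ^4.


Barcode: M ≅ I[1,1]^2, I[1,2]^2, I[2,2], I[3,4]. HN layers by μ_θ (5 steps, strictly decreasing):
  μ^(1)=8; μ^(2)=2; μ^(3)=-4; μ^(4)=-7; μ^(5)=-13

((2, 0, 0, 0); (2, 2, 0, 0); (0, 1, 0, 0); (0, 0, 0, 1); (0, 0, 1, 0))


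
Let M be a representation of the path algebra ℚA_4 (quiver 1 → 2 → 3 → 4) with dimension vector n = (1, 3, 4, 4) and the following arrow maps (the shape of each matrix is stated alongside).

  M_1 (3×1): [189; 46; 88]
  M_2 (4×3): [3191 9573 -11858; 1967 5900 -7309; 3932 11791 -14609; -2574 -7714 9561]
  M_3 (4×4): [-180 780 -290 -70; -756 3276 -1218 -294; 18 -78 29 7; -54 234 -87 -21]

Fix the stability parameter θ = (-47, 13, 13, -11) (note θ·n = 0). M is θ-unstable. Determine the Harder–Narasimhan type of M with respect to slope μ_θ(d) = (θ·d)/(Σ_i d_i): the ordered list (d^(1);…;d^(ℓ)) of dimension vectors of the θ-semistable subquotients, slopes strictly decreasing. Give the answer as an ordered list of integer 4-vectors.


Via rank(M_{q-1}∘⋯∘M_p): M ≅ I[1,3], I[2,3], I[2,4], I[3,3], I[4,4]^3.
μ_θ-semistable layers: μ^(1)=13; μ^(2)=5; μ^(3)=-11; μ^(4)=-47

((0, 2, 3, 0); (0, 1, 1, 1); (0, 0, 0, 3); (1, 0, 0, 0))


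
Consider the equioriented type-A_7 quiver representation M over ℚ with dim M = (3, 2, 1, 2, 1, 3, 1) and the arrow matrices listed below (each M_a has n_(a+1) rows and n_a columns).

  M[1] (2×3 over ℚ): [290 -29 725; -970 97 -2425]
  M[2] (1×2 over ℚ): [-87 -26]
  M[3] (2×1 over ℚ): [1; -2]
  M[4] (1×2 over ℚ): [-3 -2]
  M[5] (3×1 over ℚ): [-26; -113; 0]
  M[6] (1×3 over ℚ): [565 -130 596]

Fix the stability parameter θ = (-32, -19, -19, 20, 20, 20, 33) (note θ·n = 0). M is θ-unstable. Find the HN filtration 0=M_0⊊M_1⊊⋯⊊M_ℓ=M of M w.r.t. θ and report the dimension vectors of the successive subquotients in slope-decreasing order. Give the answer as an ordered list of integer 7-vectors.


Interval decomposition of M: I[1,1]^2, I[1,6], I[2,2], I[4,4], I[6,6], I[6,7].
HN type (ℓ=4): μ^(1)=33; μ^(2)=20; μ^(3)=-19; μ^(4)=-32

((0, 0, 0, 0, 0, 0, 1); (0, 0, 0, 2, 1, 3, 0); (0, 2, 1, 0, 0, 0, 0); (3, 0, 0, 0, 0, 0, 0))


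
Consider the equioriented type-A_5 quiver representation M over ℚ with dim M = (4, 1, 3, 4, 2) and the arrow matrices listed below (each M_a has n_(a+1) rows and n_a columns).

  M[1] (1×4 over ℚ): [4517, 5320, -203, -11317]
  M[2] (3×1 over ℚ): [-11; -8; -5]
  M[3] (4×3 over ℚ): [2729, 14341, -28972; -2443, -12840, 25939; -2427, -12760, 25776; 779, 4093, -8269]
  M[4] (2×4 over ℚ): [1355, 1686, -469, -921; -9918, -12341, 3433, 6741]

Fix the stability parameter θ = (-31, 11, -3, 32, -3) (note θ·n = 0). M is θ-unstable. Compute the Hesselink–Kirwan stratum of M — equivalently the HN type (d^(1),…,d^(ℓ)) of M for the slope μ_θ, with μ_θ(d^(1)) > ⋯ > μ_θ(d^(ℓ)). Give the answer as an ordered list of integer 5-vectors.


Via rank(M_{q-1}∘⋯∘M_p): M ≅ I[1,1]^3, I[1,5], I[3,4], I[3,5], I[4,4].
μ_θ-semistable layers: μ^(1)=32; μ^(2)=29/2; μ^(3)=4; μ^(4)=-3; μ^(5)=-31

((0, 0, 0, 2, 0); (0, 0, 0, 2, 2); (0, 1, 1, 0, 0); (0, 0, 2, 0, 0); (4, 0, 0, 0, 0))


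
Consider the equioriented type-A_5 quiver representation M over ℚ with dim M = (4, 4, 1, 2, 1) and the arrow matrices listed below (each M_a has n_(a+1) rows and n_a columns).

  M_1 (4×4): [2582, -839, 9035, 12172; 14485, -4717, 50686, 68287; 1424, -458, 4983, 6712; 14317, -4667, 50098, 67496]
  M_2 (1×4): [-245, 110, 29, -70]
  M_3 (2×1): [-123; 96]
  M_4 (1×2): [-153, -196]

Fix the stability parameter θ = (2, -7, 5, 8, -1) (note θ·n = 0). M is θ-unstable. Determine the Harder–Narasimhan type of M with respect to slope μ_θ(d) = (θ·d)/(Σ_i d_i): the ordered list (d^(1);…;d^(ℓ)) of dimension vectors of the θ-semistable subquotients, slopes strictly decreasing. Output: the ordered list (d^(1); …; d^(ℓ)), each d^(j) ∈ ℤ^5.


Barcode: M ≅ I[1,2]^3, I[1,5], I[4,4]. HN layers by μ_θ (3 steps, strictly decreasing):
  μ^(1)=8; μ^(2)=4; μ^(3)=-5/2

((0, 0, 0, 1, 0); (0, 0, 1, 1, 1); (4, 4, 0, 0, 0))


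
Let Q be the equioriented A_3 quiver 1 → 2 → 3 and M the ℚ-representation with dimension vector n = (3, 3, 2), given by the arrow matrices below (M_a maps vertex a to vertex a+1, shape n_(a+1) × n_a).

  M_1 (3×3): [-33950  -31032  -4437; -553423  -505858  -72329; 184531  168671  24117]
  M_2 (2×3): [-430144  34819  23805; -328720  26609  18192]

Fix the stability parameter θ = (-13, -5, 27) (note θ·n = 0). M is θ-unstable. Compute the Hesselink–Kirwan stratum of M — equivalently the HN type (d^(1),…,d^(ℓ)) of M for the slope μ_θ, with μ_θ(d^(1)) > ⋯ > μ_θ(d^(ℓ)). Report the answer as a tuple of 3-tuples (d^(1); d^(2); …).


Interval decomposition of M: I[1,2], I[1,3]^2.
HN type (ℓ=3): μ^(1)=27; μ^(2)=-5; μ^(3)=-13

((0, 0, 2); (0, 3, 0); (3, 0, 0))


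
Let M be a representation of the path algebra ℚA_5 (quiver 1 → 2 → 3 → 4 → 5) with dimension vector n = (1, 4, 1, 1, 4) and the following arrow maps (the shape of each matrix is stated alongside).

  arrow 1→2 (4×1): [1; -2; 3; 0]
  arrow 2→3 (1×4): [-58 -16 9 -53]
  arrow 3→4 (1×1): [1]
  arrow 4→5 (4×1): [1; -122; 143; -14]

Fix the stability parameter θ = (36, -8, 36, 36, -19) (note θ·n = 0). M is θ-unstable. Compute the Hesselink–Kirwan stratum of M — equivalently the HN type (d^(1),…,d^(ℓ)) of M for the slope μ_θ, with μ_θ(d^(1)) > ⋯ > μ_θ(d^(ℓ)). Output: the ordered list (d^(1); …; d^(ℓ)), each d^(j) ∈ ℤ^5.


Barcode: M ≅ I[1,5], I[2,2]^3, I[5,5]^3. HN layers by μ_θ (4 steps, strictly decreasing):
  μ^(1)=53/3; μ^(2)=14; μ^(3)=-8; μ^(4)=-19

((0, 0, 1, 1, 1); (1, 1, 0, 0, 0); (0, 3, 0, 0, 0); (0, 0, 0, 0, 3))


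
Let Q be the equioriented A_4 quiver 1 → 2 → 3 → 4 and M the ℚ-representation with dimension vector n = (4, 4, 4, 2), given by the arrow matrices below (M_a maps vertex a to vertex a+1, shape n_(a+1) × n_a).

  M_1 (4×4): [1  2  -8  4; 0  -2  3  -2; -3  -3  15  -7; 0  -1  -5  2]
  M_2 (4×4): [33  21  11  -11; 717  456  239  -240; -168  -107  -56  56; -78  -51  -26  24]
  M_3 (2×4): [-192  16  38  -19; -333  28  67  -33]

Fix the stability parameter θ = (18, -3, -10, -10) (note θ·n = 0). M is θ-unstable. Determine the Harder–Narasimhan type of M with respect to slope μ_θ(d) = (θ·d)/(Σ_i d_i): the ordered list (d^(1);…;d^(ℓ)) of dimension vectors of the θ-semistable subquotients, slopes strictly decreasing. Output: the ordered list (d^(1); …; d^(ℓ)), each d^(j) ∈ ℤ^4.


Interval decomposition of M: I[1,2], I[1,3], I[1,4]^2, I[3,3].
HN type (ℓ=4): μ^(1)=15/2; μ^(2)=5/3; μ^(3)=-5/4; μ^(4)=-10

((1, 1, 0, 0); (1, 1, 1, 0); (2, 2, 2, 2); (0, 0, 1, 0))


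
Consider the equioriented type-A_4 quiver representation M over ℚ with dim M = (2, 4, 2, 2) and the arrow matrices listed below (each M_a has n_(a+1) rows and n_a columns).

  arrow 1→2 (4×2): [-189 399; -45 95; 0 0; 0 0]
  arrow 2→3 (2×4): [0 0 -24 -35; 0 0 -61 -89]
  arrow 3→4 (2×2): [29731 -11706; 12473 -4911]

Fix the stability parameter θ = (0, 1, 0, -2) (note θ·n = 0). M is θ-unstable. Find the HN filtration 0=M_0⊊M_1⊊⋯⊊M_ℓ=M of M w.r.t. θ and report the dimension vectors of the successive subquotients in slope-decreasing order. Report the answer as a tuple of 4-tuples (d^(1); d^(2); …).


Barcode: M ≅ I[1,1], I[1,2], I[2,2], I[2,4]^2. HN layers by μ_θ (3 steps, strictly decreasing):
  μ^(1)=1; μ^(2)=0; μ^(3)=-1/3

((0, 2, 0, 0); (2, 0, 0, 0); (0, 2, 2, 2))


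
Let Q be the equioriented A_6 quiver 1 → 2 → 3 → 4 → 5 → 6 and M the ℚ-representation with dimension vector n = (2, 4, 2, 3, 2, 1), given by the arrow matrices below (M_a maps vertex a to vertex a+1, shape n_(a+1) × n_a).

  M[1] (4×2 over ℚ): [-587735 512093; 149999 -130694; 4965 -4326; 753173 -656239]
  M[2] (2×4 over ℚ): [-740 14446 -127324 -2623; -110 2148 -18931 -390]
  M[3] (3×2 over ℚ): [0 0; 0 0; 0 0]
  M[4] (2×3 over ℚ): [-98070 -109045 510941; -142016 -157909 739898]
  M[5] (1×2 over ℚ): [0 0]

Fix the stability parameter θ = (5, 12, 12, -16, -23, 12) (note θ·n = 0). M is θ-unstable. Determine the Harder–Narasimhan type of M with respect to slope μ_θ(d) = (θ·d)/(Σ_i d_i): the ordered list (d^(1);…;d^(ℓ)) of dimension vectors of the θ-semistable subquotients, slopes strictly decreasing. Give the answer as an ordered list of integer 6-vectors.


Interval decomposition of M: I[1,3]^2, I[2,2]^2, I[4,4], I[4,5]^2, I[6,6].
HN type (ℓ=4): μ^(1)=12; μ^(2)=5; μ^(3)=-16; μ^(4)=-39/2

((0, 4, 2, 0, 0, 1); (2, 0, 0, 0, 0, 0); (0, 0, 0, 1, 0, 0); (0, 0, 0, 2, 2, 0))


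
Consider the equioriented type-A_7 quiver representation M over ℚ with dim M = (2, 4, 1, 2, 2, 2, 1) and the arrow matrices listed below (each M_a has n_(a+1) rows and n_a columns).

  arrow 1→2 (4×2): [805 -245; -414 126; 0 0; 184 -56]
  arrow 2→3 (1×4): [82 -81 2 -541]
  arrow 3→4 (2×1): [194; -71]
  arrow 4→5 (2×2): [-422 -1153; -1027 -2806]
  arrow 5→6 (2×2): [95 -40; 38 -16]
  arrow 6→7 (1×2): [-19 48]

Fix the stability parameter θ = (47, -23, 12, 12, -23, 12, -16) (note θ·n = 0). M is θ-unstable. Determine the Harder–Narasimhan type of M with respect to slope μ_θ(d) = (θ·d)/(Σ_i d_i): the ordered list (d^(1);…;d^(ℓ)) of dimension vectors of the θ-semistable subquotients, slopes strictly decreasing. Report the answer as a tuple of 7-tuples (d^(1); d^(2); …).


Via rank(M_{q-1}∘⋯∘M_p): M ≅ I[1,1], I[1,2], I[2,2]^2, I[2,7], I[4,5], I[6,6].
μ_θ-semistable layers: μ^(1)=47; μ^(2)=12; μ^(3)=-3/5; μ^(4)=-11/2; μ^(5)=-23

((1, 0, 0, 0, 0, 0, 0); (1, 1, 0, 0, 0, 1, 0); (0, 0, 1, 1, 1, 1, 1); (0, 0, 0, 1, 1, 0, 0); (0, 3, 0, 0, 0, 0, 0))


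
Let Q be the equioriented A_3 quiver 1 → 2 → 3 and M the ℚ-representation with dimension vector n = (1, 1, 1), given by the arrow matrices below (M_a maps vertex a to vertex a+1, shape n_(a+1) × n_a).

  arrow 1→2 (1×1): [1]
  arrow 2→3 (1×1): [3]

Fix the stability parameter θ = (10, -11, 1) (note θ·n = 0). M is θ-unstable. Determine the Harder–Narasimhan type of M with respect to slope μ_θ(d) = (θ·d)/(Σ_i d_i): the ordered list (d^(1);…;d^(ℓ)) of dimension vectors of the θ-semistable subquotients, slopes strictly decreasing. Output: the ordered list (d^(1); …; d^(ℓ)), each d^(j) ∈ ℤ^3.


Interval decomposition of M: I[1,3].
HN type (ℓ=2): μ^(1)=1; μ^(2)=-1/2

((0, 0, 1); (1, 1, 0))


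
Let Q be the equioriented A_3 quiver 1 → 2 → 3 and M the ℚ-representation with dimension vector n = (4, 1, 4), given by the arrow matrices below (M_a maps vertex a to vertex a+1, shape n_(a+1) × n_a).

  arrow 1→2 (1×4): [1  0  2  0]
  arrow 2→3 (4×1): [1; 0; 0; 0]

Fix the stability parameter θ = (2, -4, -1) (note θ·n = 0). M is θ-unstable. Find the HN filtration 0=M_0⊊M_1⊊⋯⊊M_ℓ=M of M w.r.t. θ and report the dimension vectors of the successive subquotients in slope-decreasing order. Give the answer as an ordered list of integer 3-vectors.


Barcode: M ≅ I[1,1]^3, I[1,3], I[3,3]^3. HN layers by μ_θ (2 steps, strictly decreasing):
  μ^(1)=2; μ^(2)=-1

((3, 0, 0); (1, 1, 4))


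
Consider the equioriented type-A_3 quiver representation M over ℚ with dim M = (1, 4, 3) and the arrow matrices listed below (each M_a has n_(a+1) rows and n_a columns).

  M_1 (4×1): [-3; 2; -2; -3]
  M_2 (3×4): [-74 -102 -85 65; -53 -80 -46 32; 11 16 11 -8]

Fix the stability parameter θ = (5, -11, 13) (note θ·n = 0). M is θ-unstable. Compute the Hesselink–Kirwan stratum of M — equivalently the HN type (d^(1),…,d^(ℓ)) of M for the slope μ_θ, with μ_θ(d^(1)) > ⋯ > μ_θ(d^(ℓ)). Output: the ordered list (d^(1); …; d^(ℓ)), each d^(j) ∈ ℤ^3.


Via rank(M_{q-1}∘⋯∘M_p): M ≅ I[1,3], I[2,2], I[2,3]^2.
μ_θ-semistable layers: μ^(1)=13; μ^(2)=-3; μ^(3)=-11

((0, 0, 3); (1, 1, 0); (0, 3, 0))


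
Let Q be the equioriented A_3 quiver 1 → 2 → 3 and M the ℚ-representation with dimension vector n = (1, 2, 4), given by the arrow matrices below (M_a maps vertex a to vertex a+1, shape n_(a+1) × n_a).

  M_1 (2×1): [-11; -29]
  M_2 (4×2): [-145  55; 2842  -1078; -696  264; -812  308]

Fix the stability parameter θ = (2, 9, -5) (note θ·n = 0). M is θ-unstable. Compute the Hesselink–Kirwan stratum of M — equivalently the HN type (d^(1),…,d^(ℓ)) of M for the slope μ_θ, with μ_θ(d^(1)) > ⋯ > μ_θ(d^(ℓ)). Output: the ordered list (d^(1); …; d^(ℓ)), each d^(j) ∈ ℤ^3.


Barcode: M ≅ I[1,2], I[2,3], I[3,3]^3. HN layers by μ_θ (3 steps, strictly decreasing):
  μ^(1)=9; μ^(2)=2; μ^(3)=-5

((0, 1, 0); (1, 1, 1); (0, 0, 3))


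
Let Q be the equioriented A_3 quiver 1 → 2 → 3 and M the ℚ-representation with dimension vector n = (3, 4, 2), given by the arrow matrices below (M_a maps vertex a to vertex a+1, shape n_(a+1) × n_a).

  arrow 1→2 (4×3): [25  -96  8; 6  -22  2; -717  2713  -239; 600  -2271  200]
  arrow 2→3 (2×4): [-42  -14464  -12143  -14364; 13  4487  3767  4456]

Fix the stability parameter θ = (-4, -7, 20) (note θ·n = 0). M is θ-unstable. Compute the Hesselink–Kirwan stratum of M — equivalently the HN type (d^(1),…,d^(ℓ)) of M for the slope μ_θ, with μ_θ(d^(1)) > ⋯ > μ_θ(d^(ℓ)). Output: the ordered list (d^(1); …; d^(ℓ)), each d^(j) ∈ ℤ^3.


Barcode: M ≅ I[1,2], I[1,3]^2, I[2,2]. HN layers by μ_θ (3 steps, strictly decreasing):
  μ^(1)=20; μ^(2)=-11/2; μ^(3)=-7

((0, 0, 2); (3, 3, 0); (0, 1, 0))


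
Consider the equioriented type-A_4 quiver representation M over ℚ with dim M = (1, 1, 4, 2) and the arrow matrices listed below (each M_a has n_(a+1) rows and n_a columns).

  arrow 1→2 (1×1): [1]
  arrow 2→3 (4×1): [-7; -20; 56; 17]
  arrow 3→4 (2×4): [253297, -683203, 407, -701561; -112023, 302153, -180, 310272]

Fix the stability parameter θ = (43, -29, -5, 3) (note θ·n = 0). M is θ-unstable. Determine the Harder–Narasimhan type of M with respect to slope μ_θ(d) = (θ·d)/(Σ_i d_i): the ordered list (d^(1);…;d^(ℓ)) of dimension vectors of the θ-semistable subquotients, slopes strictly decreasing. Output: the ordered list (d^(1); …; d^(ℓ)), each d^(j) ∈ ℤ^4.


Interval decomposition of M: I[1,4], I[3,3]^2, I[3,4].
HN type (ℓ=2): μ^(1)=3; μ^(2)=-5

((1, 1, 1, 2); (0, 0, 3, 0))


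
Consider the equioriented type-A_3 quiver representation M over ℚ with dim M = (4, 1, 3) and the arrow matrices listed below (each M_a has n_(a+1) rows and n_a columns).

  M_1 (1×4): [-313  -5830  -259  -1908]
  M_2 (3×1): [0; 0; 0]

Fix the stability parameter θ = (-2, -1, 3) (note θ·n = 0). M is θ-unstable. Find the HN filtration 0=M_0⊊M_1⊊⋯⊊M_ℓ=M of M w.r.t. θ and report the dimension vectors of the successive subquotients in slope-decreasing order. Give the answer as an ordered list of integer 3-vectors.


Via rank(M_{q-1}∘⋯∘M_p): M ≅ I[1,1]^3, I[1,2], I[3,3]^3.
μ_θ-semistable layers: μ^(1)=3; μ^(2)=-1; μ^(3)=-2

((0, 0, 3); (0, 1, 0); (4, 0, 0))


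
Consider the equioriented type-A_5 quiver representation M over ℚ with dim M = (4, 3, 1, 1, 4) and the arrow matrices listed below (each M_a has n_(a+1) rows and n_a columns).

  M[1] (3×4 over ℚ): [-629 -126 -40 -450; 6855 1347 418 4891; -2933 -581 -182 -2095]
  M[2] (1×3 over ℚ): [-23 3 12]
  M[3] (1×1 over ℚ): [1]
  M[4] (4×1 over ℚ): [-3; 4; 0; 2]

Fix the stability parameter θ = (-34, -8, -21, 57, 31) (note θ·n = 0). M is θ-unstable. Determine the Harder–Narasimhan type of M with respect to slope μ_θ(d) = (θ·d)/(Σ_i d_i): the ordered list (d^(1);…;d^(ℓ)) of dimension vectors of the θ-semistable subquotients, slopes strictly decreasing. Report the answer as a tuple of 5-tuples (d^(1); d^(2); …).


Barcode: M ≅ I[1,1], I[1,2]^2, I[1,5], I[5,5]^3. HN layers by μ_θ (5 steps, strictly decreasing):
  μ^(1)=44; μ^(2)=31; μ^(3)=-8; μ^(4)=-29/2; μ^(5)=-34

((0, 0, 0, 1, 1); (0, 0, 0, 0, 3); (0, 2, 0, 0, 0); (0, 1, 1, 0, 0); (4, 0, 0, 0, 0))


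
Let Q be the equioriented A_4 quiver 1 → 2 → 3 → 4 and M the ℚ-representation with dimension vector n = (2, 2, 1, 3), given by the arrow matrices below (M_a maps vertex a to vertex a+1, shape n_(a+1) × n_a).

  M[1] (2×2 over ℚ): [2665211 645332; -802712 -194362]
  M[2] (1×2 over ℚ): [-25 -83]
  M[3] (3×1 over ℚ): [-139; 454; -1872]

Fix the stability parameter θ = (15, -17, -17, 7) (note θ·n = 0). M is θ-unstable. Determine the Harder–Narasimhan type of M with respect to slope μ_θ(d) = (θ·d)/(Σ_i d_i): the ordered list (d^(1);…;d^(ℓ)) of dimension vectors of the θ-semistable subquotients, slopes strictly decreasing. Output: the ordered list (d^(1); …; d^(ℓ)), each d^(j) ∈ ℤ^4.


Via rank(M_{q-1}∘⋯∘M_p): M ≅ I[1,2], I[1,4], I[4,4]^2.
μ_θ-semistable layers: μ^(1)=7; μ^(2)=-1; μ^(3)=-19/3

((0, 0, 0, 3); (1, 1, 0, 0); (1, 1, 1, 0))


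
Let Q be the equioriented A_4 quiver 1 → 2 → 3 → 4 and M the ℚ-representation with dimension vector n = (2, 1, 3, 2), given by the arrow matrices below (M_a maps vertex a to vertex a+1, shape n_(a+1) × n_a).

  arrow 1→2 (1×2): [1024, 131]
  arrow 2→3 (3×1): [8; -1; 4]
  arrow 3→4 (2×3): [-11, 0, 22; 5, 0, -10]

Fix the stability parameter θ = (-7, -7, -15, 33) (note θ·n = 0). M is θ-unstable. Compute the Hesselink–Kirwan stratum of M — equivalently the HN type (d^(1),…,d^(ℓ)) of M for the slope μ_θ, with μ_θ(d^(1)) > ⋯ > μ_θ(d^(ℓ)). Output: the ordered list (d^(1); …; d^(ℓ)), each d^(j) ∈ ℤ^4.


Via rank(M_{q-1}∘⋯∘M_p): M ≅ I[1,1], I[1,3], I[3,3], I[3,4], I[4,4].
μ_θ-semistable layers: μ^(1)=33; μ^(2)=-7; μ^(3)=-29/3; μ^(4)=-15

((0, 0, 0, 2); (1, 0, 0, 0); (1, 1, 1, 0); (0, 0, 2, 0))


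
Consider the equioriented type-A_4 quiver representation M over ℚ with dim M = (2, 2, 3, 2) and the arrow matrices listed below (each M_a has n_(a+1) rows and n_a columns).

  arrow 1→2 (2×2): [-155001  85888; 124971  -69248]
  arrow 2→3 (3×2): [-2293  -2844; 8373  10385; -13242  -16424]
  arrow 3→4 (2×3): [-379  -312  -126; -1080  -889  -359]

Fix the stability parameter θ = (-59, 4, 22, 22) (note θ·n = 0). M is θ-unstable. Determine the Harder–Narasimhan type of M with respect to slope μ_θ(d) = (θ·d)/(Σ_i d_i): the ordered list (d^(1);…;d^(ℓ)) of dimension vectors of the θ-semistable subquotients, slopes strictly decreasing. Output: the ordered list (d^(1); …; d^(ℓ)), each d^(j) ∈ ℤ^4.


Via rank(M_{q-1}∘⋯∘M_p): M ≅ I[1,1], I[1,4], I[2,4], I[3,3].
μ_θ-semistable layers: μ^(1)=22; μ^(2)=4; μ^(3)=-59

((0, 0, 3, 2); (0, 2, 0, 0); (2, 0, 0, 0))


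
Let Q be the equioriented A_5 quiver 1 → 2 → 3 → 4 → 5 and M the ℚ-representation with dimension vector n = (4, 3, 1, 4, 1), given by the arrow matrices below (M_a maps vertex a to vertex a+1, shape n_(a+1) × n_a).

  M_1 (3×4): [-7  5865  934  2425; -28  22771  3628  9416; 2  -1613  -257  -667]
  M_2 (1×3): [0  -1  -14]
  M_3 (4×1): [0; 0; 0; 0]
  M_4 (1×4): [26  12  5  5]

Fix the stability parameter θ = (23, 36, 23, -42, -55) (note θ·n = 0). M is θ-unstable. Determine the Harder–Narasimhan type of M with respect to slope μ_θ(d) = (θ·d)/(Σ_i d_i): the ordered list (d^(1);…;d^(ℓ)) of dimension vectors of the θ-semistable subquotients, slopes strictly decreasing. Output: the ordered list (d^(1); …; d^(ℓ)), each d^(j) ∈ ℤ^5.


Interval decomposition of M: I[1,1], I[1,2]^2, I[1,3], I[4,4]^3, I[4,5].
HN type (ℓ=5): μ^(1)=36; μ^(2)=59/2; μ^(3)=23; μ^(4)=-42; μ^(5)=-97/2

((0, 2, 0, 0, 0); (0, 1, 1, 0, 0); (4, 0, 0, 0, 0); (0, 0, 0, 3, 0); (0, 0, 0, 1, 1))


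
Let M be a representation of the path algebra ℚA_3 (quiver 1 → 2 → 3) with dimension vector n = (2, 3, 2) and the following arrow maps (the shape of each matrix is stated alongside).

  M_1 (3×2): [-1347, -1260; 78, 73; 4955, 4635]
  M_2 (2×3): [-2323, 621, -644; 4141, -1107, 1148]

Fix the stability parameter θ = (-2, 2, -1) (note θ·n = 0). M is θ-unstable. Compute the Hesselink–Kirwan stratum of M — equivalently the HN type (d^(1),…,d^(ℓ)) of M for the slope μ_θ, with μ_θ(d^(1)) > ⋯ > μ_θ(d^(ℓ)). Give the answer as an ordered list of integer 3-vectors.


Via rank(M_{q-1}∘⋯∘M_p): M ≅ I[1,2], I[1,3], I[2,2], I[3,3].
μ_θ-semistable layers: μ^(1)=2; μ^(2)=1/2; μ^(3)=-1; μ^(4)=-2

((0, 2, 0); (0, 1, 1); (0, 0, 1); (2, 0, 0))


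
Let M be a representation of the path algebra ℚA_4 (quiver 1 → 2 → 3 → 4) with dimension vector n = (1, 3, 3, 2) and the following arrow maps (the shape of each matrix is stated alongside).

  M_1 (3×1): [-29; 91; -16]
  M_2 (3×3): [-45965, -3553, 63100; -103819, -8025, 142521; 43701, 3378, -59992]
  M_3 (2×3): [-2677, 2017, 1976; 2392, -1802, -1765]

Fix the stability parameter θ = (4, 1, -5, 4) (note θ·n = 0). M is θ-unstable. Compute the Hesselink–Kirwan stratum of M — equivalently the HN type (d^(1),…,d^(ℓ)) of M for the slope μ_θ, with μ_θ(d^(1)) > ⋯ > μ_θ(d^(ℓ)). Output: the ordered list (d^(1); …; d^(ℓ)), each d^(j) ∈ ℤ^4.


Interval decomposition of M: I[1,4], I[2,3], I[2,4].
HN type (ℓ=3): μ^(1)=4; μ^(2)=0; μ^(3)=-2

((0, 0, 0, 2); (1, 1, 1, 0); (0, 2, 2, 0))


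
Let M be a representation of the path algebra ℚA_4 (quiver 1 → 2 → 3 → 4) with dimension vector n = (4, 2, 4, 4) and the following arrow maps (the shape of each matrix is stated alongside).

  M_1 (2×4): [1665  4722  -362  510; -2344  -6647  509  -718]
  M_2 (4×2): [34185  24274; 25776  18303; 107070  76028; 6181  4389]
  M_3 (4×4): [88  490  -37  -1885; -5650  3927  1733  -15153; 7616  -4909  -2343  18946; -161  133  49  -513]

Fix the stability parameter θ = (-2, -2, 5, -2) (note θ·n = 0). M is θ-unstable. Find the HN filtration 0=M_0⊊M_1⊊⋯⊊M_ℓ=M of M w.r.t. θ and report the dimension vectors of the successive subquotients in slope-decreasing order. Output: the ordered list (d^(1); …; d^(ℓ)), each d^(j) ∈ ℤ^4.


Interval decomposition of M: I[1,1]^2, I[1,4]^2, I[3,4]^2.
HN type (ℓ=2): μ^(1)=3/2; μ^(2)=-2

((0, 0, 4, 4); (4, 2, 0, 0))


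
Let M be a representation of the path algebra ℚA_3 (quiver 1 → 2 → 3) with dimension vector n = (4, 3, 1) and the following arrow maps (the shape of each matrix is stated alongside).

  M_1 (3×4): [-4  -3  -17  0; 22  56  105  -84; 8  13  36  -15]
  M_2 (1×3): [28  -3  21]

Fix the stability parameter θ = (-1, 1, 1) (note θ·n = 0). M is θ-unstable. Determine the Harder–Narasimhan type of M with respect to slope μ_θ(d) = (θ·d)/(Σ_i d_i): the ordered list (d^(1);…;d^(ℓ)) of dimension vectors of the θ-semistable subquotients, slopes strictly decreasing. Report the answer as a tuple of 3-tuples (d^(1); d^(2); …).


Via rank(M_{q-1}∘⋯∘M_p): M ≅ I[1,1], I[1,2]^2, I[1,3].
μ_θ-semistable layers: μ^(1)=1; μ^(2)=-1

((0, 3, 1); (4, 0, 0))
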